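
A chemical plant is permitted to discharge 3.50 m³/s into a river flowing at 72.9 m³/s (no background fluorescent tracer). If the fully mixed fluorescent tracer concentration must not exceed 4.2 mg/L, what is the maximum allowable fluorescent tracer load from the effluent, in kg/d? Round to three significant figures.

27700 kg/d

Mass balance at the limit: 72.90·0 + 3.500·Cₑ = 76.40·4.2 → Cₑ = 91.68 mg/L.
Load = 3.500 m³/s × 91.68 g/m³ × 86 400 s/d = 27720 kg/d.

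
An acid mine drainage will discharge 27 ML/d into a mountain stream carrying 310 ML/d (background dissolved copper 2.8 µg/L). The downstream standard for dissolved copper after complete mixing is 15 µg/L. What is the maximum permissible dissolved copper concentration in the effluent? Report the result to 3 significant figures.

155 µg/L

At the limit, (Qr·Cr + Qe·Cₑ)/(Qr + Qe) = 15:
Cₑ = (337.0·15 − 310.0·2.800) / 27.00 = 155.1 µg/L.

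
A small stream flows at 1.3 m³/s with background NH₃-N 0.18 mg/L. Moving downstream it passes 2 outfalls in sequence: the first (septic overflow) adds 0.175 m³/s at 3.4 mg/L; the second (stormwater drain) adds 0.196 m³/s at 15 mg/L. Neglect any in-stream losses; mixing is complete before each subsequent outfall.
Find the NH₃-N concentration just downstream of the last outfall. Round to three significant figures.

2.26 mg/L

Outfall 1: combined Q = 1.475 m³/s; C = (1.300·0.1800 + 0.1750·3.400)/1.475 = 0.5620 mg/L.
Outfall 2: combined Q = 1.671 m³/s; C = (1.475·0.5620 + 0.1960·15.00)/1.671 = 2.256 mg/L.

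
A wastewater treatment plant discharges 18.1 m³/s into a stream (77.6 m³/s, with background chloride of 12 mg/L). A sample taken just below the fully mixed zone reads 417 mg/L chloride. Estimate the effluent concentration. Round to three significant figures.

Mass balance: 77.60·12.00 + 18.10·Cₑ = 95.70·417.0
→ Cₑ = (95.70·417.0 − 77.60·12.00) / 18.10 = 2153 mg/L.

2150 mg/L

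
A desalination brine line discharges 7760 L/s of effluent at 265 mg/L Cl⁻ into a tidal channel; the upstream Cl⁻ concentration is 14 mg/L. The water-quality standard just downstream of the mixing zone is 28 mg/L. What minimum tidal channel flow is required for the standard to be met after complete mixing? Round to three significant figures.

131000 L/s

Set C_mix = 28: (Q·14.00 + 7760·265.0) / (Q + 7760) = 28
→ Q = 7760·(265.0 − 28)/(28 − 14.00) = 131400 L/s.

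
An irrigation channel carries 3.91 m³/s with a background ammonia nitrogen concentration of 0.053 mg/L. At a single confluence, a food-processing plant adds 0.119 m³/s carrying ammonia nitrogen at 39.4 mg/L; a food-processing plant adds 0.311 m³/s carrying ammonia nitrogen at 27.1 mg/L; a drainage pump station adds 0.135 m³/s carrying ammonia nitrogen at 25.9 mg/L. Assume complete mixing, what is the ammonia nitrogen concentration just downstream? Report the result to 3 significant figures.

3.76 mg/L

Flow-weighted average: C = (3.910·0.05300 + 0.1190·39.40 + 0.3110·27.10 + 0.1350·25.90) / 4.475 = 16.82/4.475 = 3.759 mg/L.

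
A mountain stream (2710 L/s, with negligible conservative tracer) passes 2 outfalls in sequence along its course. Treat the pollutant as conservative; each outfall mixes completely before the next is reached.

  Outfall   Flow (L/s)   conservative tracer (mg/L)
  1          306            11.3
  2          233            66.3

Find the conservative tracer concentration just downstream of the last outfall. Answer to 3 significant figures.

Below outfall 1: Q → 3016 L/s, C = (2710·0 + 306.0·11.30)/3016 = 1.146 mg/L.
Below outfall 2: Q → 3249 L/s, C = (3016·1.146 + 233.0·66.30)/3249 = 5.819 mg/L.

5.82 mg/L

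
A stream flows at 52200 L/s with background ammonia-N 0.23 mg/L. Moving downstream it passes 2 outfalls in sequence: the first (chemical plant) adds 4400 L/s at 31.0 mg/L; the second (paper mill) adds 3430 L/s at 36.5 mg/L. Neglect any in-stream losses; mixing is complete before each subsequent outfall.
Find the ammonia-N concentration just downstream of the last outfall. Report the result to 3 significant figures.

4.56 mg/L

Outfall 1: combined Q = 56600 L/s; C = (52200·0.2300 + 4400·31.00)/56600 = 2.622 mg/L.
Outfall 2: combined Q = 60030 L/s; C = (56600·2.622 + 3430·36.50)/60030 = 4.558 mg/L.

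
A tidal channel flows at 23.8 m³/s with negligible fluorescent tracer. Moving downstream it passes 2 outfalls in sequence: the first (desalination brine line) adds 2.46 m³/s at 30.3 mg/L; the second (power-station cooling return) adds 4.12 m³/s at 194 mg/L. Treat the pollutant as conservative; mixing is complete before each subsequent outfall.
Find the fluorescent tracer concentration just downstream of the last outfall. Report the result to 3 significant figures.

Below outfall 1: Q → 26.26 m³/s, C = (23.80·0 + 2.460·30.30)/26.26 = 2.838 mg/L.
Below outfall 2: Q → 30.38 m³/s, C = (26.26·2.838 + 4.120·194.0)/30.38 = 28.76 mg/L.

28.8 mg/L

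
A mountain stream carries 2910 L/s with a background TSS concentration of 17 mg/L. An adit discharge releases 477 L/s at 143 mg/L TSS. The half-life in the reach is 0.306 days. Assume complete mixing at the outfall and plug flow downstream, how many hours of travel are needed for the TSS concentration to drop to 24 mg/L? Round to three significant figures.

3.92 h

After mixing, C = (2910·17.00 + 477.0·143.0) / 3387 = 117700/3387 = 34.74 mg/L.
Half-life 0.306 d → k = ln 2 / 0.306 = 2.265 d⁻¹.
34.74·exp(−k·t) = 24 → t = ln(34.74/24)/k = 14110 s = 3.920 h.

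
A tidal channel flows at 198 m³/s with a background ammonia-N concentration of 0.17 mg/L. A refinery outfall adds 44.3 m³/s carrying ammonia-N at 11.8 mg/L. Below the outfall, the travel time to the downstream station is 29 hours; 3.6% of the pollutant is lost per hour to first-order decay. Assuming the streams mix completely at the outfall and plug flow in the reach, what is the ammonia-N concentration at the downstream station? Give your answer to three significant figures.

0.793 mg/L

After mixing, C = (198.0·0.1700 + 44.30·11.80) / 242.3 = 556.4/242.3 = 2.296 mg/L.
3.6%/h lost → k = −ln(1 − 0.036) = 0.03666 h⁻¹.
First-order decay: C = 2.296·exp(−k·t) = 2.296·0.3453 = 0.7930 mg/L.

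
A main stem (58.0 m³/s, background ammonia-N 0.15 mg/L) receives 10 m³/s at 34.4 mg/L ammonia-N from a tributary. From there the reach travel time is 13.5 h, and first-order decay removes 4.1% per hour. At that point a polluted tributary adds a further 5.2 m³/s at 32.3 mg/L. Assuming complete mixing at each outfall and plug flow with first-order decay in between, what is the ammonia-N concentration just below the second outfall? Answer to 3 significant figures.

Conservation of mass: C = (58.00·0.1500 + 10.00·34.40) / 68.00 = 352.7/68.00 = 5.187 mg/L; combined flow 68.00 m³/s.
4.1%/h lost → k = −ln(1 − 0.041) = 0.04186 h⁻¹.
Applying C = C₀e^(−kt): 5.187 × 0.5683 = 2.947 mg/L.
At the second outfall, C = (68.00·2.947 + 5.200·32.30) / (68.00 + 5.200) = 5.033 mg/L.

5.03 mg/L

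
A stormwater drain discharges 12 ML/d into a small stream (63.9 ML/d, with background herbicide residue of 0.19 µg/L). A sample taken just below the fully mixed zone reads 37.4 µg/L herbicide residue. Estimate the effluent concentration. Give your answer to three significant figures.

Mass balance: 63.90·0.1900 + 12.00·Cₑ = 75.90·37.40
→ Cₑ = (75.90·37.40 − 63.90·0.1900) / 12.00 = 235.5 µg/L.

236 µg/L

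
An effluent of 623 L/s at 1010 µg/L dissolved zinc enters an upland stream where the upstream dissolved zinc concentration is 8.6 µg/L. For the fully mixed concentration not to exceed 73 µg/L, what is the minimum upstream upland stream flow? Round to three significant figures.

Set C_mix = 73: (Q·8.600 + 623.0·1010) / (Q + 623.0) = 73
→ Q = 623.0·(1010 − 73)/(73 − 8.600) = 9064 L/s.

9060 L/s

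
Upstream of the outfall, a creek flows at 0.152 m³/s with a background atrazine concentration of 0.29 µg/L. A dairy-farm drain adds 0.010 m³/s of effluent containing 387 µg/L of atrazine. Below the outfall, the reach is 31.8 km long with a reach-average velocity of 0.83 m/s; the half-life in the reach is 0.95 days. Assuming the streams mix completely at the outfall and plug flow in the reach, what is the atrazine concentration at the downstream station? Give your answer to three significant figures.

17.5 µg/L

Conservation of mass: C = (0.1520·0.2900 + 0.01000·387.0) / 0.1620 = 3.914/0.1620 = 24.16 µg/L.
Travel time t = 31.8·1000 / 0.83 = 38310 s = 10.64 h.
Half-life 0.95 d → k = ln 2 / 0.95 = 0.7296 d⁻¹.
First-order decay: C = 24.16·exp(−k·t) = 24.16·0.7236 = 17.48 µg/L.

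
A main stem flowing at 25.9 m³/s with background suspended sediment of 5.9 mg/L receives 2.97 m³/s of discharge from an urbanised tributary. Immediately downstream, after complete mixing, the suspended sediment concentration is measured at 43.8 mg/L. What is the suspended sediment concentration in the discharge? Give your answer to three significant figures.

374 mg/L

Mass balance: 25.90·5.900 + 2.970·Cₑ = 28.87·43.80
→ Cₑ = (28.87·43.80 − 25.90·5.900) / 2.970 = 374.3 mg/L.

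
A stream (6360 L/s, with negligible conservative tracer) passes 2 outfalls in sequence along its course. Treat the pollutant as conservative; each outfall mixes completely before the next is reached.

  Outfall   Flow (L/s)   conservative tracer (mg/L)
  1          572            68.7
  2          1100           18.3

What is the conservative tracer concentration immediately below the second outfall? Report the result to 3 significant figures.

7.40 mg/L

Outfall 1: combined Q = 6932 L/s; C = (6360·0 + 572.0·68.70)/6932 = 5.669 mg/L.
Outfall 2: combined Q = 8032 L/s; C = (6932·5.669 + 1100·18.30)/8032 = 7.399 mg/L.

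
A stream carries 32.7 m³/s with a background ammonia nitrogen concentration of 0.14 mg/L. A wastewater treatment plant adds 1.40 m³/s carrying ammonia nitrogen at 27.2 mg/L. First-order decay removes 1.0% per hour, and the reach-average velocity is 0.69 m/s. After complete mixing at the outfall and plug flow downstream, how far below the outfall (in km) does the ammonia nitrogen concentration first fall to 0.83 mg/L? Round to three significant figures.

Flow-weighted average: C = (32.70·0.1400 + 1.400·27.20) / 34.10 = 42.66/34.10 = 1.251 mg/L.
1.0%/h lost → k = −ln(1 − 0.01) = 0.01005 h⁻¹.
Set 1.251·exp(−k·t) = 0.83 → t = ln(1.251/0.83)/k = 146900 s = 40.82 h.
Distance = v·t = 0.69·146900 = 101400 m = 101.4 km.

101 km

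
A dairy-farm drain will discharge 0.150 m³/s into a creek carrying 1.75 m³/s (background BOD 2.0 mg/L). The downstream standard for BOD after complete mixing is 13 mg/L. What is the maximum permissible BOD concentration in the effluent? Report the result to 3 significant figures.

141 mg/L

At the limit, (Qr·Cr + Qe·Cₑ)/(Qr + Qe) = 13:
Cₑ = (1.900·13 − 1.750·2.000) / 0.1500 = 141.3 mg/L.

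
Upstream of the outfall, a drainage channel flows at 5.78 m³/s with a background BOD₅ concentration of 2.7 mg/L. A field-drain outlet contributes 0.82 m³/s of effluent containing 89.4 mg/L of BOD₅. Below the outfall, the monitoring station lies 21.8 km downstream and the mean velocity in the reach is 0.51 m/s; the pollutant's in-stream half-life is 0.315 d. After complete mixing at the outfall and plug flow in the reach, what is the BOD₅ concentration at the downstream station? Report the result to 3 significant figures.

4.54 mg/L

Mass balance: C = (5.780·2.700 + 0.8200·89.40) / 6.600 = 88.91/6.600 = 13.47 mg/L.
Travel time t = 21.8·1000 / 0.51 = 42750 s = 11.87 h.
Half-life 0.315 d → k = ln 2 / 0.315 = 2.200 d⁻¹.
Decay over the reach: 13.47·exp(−kt) = 13.47·0.3367 = 4.536 mg/L.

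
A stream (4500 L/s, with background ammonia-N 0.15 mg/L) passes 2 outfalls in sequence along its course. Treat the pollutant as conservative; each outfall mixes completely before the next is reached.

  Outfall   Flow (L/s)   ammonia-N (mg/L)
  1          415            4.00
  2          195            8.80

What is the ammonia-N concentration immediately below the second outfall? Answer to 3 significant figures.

0.793 mg/L

Outfall 1: combined Q = 4915 L/s; C = (4500·0.1500 + 415.0·4.000)/4915 = 0.4751 mg/L.
Outfall 2: combined Q = 5110 L/s; C = (4915·0.4751 + 195.0·8.800)/5110 = 0.7928 mg/L.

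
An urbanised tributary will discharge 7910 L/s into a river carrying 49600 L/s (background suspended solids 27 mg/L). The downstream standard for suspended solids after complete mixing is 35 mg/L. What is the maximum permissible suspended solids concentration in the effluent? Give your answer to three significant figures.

85.2 mg/L

At the limit, (Qr·Cr + Qe·Cₑ)/(Qr + Qe) = 35:
Cₑ = (57510·35 − 49600·27.00) / 7910 = 85.16 mg/L.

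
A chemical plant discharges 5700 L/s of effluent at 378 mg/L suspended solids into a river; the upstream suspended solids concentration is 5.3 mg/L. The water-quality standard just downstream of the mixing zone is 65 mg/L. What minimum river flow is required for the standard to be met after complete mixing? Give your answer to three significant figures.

Set C_mix = 65: (Q·5.300 + 5700·378.0) / (Q + 5700) = 65
→ Q = 5700·(378.0 − 65)/(65 − 5.300) = 29880 L/s.

29900 L/s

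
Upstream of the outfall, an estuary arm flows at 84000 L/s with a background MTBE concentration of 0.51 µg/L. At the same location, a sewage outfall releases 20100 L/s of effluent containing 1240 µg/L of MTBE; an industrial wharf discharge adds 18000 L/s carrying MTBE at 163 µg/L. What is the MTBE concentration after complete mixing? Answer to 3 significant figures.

Flow-weighted average: C = (84000·0.5100 + 20100·1240 + 18000·163.0) / 122100 = 27900000/122100 = 228.5 µg/L.

229 µg/L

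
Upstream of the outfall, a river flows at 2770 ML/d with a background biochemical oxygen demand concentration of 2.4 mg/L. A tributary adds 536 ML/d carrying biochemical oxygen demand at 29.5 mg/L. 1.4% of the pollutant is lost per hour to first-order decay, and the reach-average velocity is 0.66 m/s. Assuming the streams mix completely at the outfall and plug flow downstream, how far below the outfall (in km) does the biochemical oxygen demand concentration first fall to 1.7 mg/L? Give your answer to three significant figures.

Flow-weighted average: C = (2770·2.400 + 536.0·29.50) / 3306 = 22460/3306 = 6.794 mg/L.
1.4%/h lost → k = −ln(1 − 0.014) = 0.01410 h⁻¹.
Set 6.794·exp(−k·t) = 1.7 → t = ln(6.794/1.7)/k = 353700 s = 98.26 h.
Distance = v·t = 0.66·353700 = 233500 m = 233.5 km.

233 km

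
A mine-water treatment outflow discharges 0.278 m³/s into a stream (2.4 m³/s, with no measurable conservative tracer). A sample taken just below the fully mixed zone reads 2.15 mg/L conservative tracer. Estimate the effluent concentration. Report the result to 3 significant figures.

Mass balance: 2.400·0 + 0.2780·Cₑ = 2.678·2.150
→ Cₑ = (2.678·2.150 − 2.400·0) / 0.2780 = 20.71 mg/L.

20.7 mg/L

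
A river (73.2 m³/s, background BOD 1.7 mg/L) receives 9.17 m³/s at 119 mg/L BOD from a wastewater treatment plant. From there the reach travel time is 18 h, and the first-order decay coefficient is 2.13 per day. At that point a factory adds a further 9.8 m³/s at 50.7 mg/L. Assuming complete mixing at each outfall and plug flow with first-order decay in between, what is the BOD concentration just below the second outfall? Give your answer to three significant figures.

8.06 mg/L

Conservation of mass: C = (73.20·1.700 + 9.170·119.0) / 82.37 = 1216/82.37 = 14.76 mg/L; combined flow 82.37 m³/s.
After decay, C = 14.76 × e^(−kt) = 14.76 × 0.2024 = 2.987 mg/L.
At the second outfall, C = (82.37·2.987 + 9.800·50.70) / (82.37 + 9.800) = 8.060 mg/L.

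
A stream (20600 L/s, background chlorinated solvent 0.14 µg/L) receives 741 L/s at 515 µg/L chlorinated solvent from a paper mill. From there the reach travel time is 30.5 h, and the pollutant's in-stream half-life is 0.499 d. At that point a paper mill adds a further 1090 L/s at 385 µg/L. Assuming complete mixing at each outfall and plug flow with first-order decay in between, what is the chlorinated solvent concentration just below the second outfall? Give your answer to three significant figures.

21.6 µg/L

Mixed concentration C = ΣQC/ΣQ = (20600·0.1400 + 741.0·515.0) / 21340 = 384500/21340 = 18.02 µg/L; combined flow 21340 L/s.
Half-life 0.499 d → k = ln 2 / 0.499 = 1.389 d⁻¹.
After decay, C = 18.02 × e^(−kt) = 18.02 × 0.1711 = 3.083 µg/L.
Second outfall: C = (21340·3.083 + 1090·385.0)/22430 = 21.64 µg/L.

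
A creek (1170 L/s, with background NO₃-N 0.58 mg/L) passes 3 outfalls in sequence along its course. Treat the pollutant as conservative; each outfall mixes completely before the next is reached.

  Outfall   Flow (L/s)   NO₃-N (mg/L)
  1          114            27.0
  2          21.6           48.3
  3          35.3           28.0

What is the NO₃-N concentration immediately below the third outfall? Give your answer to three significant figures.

4.32 mg/L

Below outfall 1: Q → 1284 L/s, C = (1170·0.5800 + 114.0·27.00)/1284 = 2.926 mg/L.
Below outfall 2: Q → 1306 L/s, C = (1284·2.926 + 21.60·48.30)/1306 = 3.676 mg/L.
Below outfall 3: Q → 1341 L/s, C = (1306·3.676 + 35.30·28.00)/1341 = 4.317 mg/L.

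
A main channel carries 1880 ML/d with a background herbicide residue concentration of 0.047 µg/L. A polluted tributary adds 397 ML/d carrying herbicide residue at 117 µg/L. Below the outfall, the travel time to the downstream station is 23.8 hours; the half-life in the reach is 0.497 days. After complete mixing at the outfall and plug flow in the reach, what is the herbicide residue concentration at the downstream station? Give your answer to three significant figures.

Mass balance: C = (1880·0.04700 + 397.0·117.0) / 2277 = 46540/2277 = 20.44 µg/L.
Half-life 0.497 d → k = ln 2 / 0.497 = 1.395 d⁻¹.
First-order decay: C = 20.44·exp(−k·t) = 20.44·0.2508 = 5.126 µg/L.

5.13 µg/L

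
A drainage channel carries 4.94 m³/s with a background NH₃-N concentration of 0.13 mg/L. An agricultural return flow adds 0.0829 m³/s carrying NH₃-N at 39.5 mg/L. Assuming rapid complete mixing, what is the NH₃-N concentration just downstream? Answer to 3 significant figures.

0.780 mg/L

After mixing, C = (4.940·0.1300 + 0.08290·39.50) / 5.023 = 3.917/5.023 = 0.7798 mg/L.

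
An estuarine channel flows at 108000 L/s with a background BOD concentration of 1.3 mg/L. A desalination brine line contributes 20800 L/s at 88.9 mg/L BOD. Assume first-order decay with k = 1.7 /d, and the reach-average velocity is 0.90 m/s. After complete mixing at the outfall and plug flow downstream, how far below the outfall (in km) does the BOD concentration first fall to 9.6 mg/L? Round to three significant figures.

21.8 km

Conservation of mass: C = (108000·1.300 + 20800·88.90) / 128800 = 1990000/128800 = 15.45 mg/L.
Set 15.45·exp(−k·t) = 9.6 → t = ln(15.45/9.6)/k = 24170 s = 6.715 h.
Distance = v·t = 0.90·24170 = 21760 m = 21.76 km.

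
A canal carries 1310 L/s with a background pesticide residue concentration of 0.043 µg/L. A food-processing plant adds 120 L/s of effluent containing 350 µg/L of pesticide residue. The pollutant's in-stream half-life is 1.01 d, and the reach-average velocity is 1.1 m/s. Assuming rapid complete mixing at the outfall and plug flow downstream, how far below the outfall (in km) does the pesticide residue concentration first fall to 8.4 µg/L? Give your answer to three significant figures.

After mixing, C = (1310·0.04300 + 120.0·350.0) / 1430 = 42060/1430 = 29.41 µg/L.
Half-life 1.01 d → k = ln 2 / 1.01 = 0.6863 d⁻¹.
Set 29.41·exp(−k·t) = 8.4 → t = ln(29.41/8.4)/k = 157800 s = 43.82 h.
Distance = v·t = 1.1·157800 = 173500 m = 173.5 km.

174 km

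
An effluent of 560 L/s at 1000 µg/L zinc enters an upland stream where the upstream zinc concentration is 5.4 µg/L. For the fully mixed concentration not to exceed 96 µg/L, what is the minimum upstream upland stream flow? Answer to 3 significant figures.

Set C_mix = 96: (Q·5.400 + 560.0·1000) / (Q + 560.0) = 96
→ Q = 560.0·(1000 − 96)/(96 − 5.400) = 5588 L/s.

5590 L/s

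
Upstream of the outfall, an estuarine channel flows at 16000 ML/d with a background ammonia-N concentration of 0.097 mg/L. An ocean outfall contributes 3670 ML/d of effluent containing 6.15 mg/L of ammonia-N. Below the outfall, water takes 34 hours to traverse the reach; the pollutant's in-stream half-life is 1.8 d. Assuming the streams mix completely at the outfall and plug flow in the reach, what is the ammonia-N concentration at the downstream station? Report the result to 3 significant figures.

Conservation of mass: C = (16000·0.09700 + 3670·6.150) / 19670 = 24120/19670 = 1.226 mg/L.
Half-life 1.8 d → k = ln 2 / 1.8 = 0.3851 d⁻¹.
Decay over the reach: 1.226·exp(−kt) = 1.226·0.5795 = 0.7107 mg/L.

0.711 mg/L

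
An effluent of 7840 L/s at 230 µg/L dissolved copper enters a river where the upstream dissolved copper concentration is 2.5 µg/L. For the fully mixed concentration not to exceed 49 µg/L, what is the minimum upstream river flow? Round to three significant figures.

30500 L/s

Set C_mix = 49: (Q·2.500 + 7840·230.0) / (Q + 7840) = 49
→ Q = 7840·(230.0 − 49)/(49 − 2.500) = 30520 L/s.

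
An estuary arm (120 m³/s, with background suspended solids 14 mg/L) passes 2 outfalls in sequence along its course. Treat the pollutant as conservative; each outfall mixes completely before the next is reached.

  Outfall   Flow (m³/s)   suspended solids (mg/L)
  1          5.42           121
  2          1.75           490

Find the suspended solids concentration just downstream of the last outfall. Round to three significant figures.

After outfall 1: Q = 120.0 + 5.420 = 125.4 m³/s; C = (120.0·14.00 + 5.420·121.0)/125.4 = 18.62 mg/L.
After outfall 2: Q = 125.4 + 1.750 = 127.2 m³/s; C = (125.4·18.62 + 1.750·490.0)/127.2 = 25.11 mg/L.

25.1 mg/L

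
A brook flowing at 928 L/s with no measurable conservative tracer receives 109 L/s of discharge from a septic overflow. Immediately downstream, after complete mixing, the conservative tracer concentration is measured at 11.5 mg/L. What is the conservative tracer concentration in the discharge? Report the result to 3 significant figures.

109 mg/L

Mass balance: 928.0·0 + 109.0·Cₑ = 1037·11.50
→ Cₑ = (1037·11.50 − 928.0·0) / 109.0 = 109.4 mg/L.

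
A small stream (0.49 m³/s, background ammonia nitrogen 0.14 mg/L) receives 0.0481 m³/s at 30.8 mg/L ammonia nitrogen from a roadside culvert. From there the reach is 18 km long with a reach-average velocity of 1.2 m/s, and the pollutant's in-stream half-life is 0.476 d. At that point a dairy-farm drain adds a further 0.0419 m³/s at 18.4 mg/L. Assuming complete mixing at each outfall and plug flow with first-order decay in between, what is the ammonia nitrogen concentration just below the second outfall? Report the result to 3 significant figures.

3.40 mg/L

Mass balance: C = (0.4900·0.1400 + 0.04810·30.80) / 0.5381 = 1.550/0.5381 = 2.881 mg/L; combined flow 0.5381 m³/s.
Travel time t = 18·1000 / 1.2 = 15000 s = 4.167 h.
Half-life 0.476 d → k = ln 2 / 0.476 = 1.456 d⁻¹.
Decay over the reach: 2.881·exp(−kt) = 2.881·0.7766 = 2.237 mg/L.
Second outfall: C = (0.5381·2.237 + 0.04190·18.40)/0.5800 = 3.405 mg/L.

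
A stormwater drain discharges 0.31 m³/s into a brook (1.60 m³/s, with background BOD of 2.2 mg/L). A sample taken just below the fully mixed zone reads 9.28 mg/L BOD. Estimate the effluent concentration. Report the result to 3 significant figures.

45.8 mg/L

Mass balance: 1.600·2.200 + 0.3100·Cₑ = 1.910·9.280
→ Cₑ = (1.910·9.280 − 1.600·2.200) / 0.3100 = 45.82 mg/L.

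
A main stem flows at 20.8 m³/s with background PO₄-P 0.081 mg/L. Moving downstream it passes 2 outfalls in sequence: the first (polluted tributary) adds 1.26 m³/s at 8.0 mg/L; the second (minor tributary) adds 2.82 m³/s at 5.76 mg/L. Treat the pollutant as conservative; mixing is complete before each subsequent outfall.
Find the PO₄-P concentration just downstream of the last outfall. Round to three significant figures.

1.13 mg/L

After outfall 1: Q = 20.80 + 1.260 = 22.06 m³/s; C = (20.80·0.08100 + 1.260·8.000)/22.06 = 0.5333 mg/L.
After outfall 2: Q = 22.06 + 2.820 = 24.88 m³/s; C = (22.06·0.5333 + 2.820·5.760)/24.88 = 1.126 mg/L.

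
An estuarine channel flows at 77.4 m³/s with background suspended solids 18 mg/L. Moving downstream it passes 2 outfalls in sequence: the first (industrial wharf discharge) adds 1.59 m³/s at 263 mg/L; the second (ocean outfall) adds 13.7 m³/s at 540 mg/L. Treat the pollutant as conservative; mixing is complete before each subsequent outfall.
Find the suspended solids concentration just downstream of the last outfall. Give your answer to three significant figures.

After outfall 1: Q = 77.40 + 1.590 = 78.99 m³/s; C = (77.40·18.00 + 1.590·263.0)/78.99 = 22.93 mg/L.
After outfall 2: Q = 78.99 + 13.70 = 92.69 m³/s; C = (78.99·22.93 + 13.70·540.0)/92.69 = 99.36 mg/L.

99.4 mg/L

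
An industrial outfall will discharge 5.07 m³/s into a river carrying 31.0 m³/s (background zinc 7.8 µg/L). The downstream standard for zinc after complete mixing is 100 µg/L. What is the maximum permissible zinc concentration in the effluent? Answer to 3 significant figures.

664 µg/L

At the limit, (Qr·Cr + Qe·Cₑ)/(Qr + Qe) = 100:
Cₑ = (36.07·100 − 31.00·7.800) / 5.070 = 663.7 µg/L.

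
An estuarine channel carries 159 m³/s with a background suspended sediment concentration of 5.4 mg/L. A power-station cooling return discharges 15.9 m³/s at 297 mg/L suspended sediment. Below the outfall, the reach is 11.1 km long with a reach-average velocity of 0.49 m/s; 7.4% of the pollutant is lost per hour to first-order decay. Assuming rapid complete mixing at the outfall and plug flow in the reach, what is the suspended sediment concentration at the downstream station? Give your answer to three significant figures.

19.7 mg/L

Conservation of mass: C = (159.0·5.400 + 15.90·297.0) / 174.9 = 5581/174.9 = 31.91 mg/L.
Travel time t = 11.1·1000 / 0.49 = 22650 s = 6.293 h.
7.4%/h lost → k = −ln(1 − 0.074) = 0.07688 h⁻¹.
Decay over the reach: 31.91·exp(−kt) = 31.91·0.6165 = 19.67 mg/L.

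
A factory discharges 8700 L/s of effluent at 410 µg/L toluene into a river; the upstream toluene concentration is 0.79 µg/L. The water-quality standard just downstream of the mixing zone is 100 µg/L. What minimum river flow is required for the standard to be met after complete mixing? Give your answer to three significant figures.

27200 L/s

Set C_mix = 100: (Q·0.7900 + 8700·410.0) / (Q + 8700) = 100
→ Q = 8700·(410.0 − 100)/(100 − 0.7900) = 27180 L/s.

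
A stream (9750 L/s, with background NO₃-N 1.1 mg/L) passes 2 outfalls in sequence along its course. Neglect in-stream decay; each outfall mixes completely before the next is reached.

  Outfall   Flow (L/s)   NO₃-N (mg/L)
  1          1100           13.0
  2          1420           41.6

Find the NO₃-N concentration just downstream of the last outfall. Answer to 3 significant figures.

6.85 mg/L

Outfall 1: combined Q = 10850 L/s; C = (9750·1.100 + 1100·13.00)/10850 = 2.306 mg/L.
Outfall 2: combined Q = 12270 L/s; C = (10850·2.306 + 1420·41.60)/12270 = 6.854 mg/L.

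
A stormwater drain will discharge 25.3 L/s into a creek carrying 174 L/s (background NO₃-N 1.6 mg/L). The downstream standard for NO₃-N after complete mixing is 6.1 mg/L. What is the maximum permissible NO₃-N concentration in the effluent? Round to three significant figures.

37.0 mg/L

At the limit, (Qr·Cr + Qe·Cₑ)/(Qr + Qe) = 6.1:
Cₑ = (199.3·6.1 − 174.0·1.600) / 25.30 = 37.05 mg/L.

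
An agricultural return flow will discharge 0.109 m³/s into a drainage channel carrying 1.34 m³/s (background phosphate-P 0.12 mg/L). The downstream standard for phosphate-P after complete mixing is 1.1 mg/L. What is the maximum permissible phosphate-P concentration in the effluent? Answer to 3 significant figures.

At the limit, (Qr·Cr + Qe·Cₑ)/(Qr + Qe) = 1.1:
Cₑ = (1.449·1.1 − 1.340·0.1200) / 0.1090 = 13.15 mg/L.

13.1 mg/L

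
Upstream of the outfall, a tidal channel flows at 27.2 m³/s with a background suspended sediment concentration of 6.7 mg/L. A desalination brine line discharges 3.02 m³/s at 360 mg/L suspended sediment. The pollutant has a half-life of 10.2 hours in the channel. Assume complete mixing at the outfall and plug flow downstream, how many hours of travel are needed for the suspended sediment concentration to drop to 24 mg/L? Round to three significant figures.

8.24 h

After mixing, C = (27.20·6.700 + 3.020·360.0) / 30.22 = 1269/30.22 = 42.01 mg/L.
Half-life 10.2 h → k = ln 2 / 10.2 = 0.06796 h⁻¹ = 1.631 d⁻¹.
42.01·exp(−k·t) = 24 → t = ln(42.01/24)/k = 29650 s = 8.237 h.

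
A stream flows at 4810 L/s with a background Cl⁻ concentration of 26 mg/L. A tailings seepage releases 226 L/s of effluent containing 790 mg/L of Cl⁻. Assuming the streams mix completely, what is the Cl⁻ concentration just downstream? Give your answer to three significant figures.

60.3 mg/L

Mass balance: C = (4810·26.00 + 226.0·790.0) / 5036 = 303600/5036 = 60.29 mg/L.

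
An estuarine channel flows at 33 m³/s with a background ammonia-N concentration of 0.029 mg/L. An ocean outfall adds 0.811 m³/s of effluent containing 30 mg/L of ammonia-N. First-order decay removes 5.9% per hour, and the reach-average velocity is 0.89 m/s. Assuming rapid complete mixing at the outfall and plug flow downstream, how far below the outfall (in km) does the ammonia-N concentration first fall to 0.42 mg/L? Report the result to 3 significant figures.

30.4 km

Mixed concentration C = ΣQC/ΣQ = (33.00·0.02900 + 0.8110·30.00) / 33.81 = 25.29/33.81 = 0.7479 mg/L.
5.9%/h lost → k = −ln(1 − 0.059) = 0.06081 h⁻¹.
Set 0.7479·exp(−k·t) = 0.42 → t = ln(0.7479/0.42)/k = 34160 s = 9.488 h.
Distance = v·t = 0.89·34160 = 30400 m = 30.40 km.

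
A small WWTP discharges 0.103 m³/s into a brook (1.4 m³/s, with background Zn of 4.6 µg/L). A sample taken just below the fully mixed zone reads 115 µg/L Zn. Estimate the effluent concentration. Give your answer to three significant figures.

1620 µg/L

Mass balance: 1.400·4.600 + 0.1030·Cₑ = 1.503·115.0
→ Cₑ = (1.503·115.0 − 1.400·4.600) / 0.1030 = 1616 µg/L.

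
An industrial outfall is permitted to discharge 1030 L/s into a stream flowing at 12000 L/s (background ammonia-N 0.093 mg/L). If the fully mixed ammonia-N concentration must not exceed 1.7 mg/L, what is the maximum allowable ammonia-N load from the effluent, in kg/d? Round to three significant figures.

1820 kg/d

Mass balance at the limit: 12000·0.09300 + 1030·Cₑ = 13030·1.7 → Cₑ = 20.42 mg/L.
1030 L/s = 1.030 m³/s. Load = 1.030 m³/s × 20.42 g/m³ × 86 400 s/d = 1817 kg/d.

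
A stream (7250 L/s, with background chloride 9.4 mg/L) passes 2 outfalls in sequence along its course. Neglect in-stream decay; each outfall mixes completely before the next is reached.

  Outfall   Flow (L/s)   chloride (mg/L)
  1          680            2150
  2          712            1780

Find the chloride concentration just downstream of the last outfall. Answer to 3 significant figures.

324 mg/L

Outfall 1: combined Q = 7930 L/s; C = (7250·9.400 + 680.0·2150)/7930 = 193.0 mg/L.
Outfall 2: combined Q = 8642 L/s; C = (7930·193.0 + 712.0·1780)/8642 = 323.7 mg/L.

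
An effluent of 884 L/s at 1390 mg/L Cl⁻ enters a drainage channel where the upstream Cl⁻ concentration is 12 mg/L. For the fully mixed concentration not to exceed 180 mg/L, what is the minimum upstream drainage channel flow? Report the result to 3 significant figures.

Set C_mix = 180: (Q·12.00 + 884.0·1390) / (Q + 884.0) = 180
→ Q = 884.0·(1390 − 180)/(180 − 12.00) = 6367 L/s.

6370 L/s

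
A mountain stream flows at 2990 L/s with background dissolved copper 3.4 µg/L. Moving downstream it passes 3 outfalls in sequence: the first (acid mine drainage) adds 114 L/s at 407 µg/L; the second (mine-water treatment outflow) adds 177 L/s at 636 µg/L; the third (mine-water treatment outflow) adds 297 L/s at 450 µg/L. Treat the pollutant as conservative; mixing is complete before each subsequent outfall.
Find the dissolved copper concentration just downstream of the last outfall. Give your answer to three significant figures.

84.6 µg/L

Outfall 1: combined Q = 3104 L/s; C = (2990·3.400 + 114.0·407.0)/3104 = 18.22 µg/L.
Outfall 2: combined Q = 3281 L/s; C = (3104·18.22 + 177.0·636.0)/3281 = 51.55 µg/L.
Outfall 3: combined Q = 3578 L/s; C = (3281·51.55 + 297.0·450.0)/3578 = 84.62 µg/L.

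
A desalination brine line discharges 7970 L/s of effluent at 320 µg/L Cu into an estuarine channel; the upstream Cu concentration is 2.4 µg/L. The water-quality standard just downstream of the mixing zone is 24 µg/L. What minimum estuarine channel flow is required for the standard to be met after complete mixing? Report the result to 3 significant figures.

Set C_mix = 24: (Q·2.400 + 7970·320.0) / (Q + 7970) = 24
→ Q = 7970·(320.0 − 24)/(24 − 2.400) = 109200 L/s.

109000 L/s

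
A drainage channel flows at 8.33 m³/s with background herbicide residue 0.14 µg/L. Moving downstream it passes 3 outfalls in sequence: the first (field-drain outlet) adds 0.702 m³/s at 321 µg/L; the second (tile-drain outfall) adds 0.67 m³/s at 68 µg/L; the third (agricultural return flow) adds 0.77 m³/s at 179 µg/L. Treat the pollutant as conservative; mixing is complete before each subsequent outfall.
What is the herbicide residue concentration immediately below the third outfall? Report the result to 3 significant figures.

After outfall 1: Q = 8.330 + 0.7020 = 9.032 m³/s; C = (8.330·0.1400 + 0.7020·321.0)/9.032 = 25.08 µg/L.
After outfall 2: Q = 9.032 + 0.6700 = 9.702 m³/s; C = (9.032·25.08 + 0.6700·68.00)/9.702 = 28.04 µg/L.
After outfall 3: Q = 9.702 + 0.7700 = 10.47 m³/s; C = (9.702·28.04 + 0.7700·179.0)/10.47 = 39.14 µg/L.

39.1 µg/L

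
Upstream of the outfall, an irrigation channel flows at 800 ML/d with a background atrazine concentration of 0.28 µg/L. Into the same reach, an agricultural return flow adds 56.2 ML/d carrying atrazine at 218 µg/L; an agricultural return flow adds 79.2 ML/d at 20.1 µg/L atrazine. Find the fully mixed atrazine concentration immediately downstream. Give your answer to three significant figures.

After mixing, C = (800.0·0.2800 + 56.20·218.0 + 79.20·20.10) / 935.4 = 14070/935.4 = 15.04 µg/L.

15.0 µg/L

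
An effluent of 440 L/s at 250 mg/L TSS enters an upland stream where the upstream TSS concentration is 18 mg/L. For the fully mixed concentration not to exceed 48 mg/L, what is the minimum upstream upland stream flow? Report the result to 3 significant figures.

Set C_mix = 48: (Q·18.00 + 440.0·250.0) / (Q + 440.0) = 48
→ Q = 440.0·(250.0 − 48)/(48 − 18.00) = 2963 L/s.

2960 L/s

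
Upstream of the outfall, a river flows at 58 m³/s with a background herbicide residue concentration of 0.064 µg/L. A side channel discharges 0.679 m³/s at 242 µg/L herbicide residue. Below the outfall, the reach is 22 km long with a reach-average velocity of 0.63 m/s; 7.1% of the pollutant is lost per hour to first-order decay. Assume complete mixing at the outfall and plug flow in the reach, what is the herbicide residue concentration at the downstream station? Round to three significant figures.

1.40 µg/L

After mixing, C = (58.00·0.06400 + 0.6790·242.0) / 58.68 = 168.0/58.68 = 2.864 µg/L.
Travel time t = 22·1000 / 0.63 = 34920 s = 9.700 h.
7.1%/h lost → k = −ln(1 − 0.071) = 0.07365 h⁻¹.
After decay, C = 2.864 × e^(−kt) = 2.864 × 0.4895 = 1.402 µg/L.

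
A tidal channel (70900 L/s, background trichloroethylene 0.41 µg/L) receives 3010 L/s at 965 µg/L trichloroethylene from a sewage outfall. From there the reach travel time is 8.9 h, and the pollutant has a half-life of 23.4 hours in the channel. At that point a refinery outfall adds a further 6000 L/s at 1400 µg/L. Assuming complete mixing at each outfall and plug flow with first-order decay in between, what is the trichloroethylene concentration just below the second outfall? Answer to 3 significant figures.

After mixing, C = (70900·0.4100 + 3010·965.0) / 73910 = 2934000/73910 = 39.69 µg/L; combined flow 73910 L/s.
Half-life 23.4 h → k = ln 2 / 23.4 = 0.02962 h⁻¹ = 0.7109 d⁻¹.
First-order decay: C = 39.69·exp(−k·t) = 39.69·0.7683 = 30.49 µg/L.
At the second outfall, C = (73910·30.49 + 6000·1400) / (73910 + 6000) = 133.3 µg/L.

133 µg/L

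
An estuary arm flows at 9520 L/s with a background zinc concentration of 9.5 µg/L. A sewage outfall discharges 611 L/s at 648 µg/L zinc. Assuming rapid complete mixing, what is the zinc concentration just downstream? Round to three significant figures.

Mixed concentration C = ΣQC/ΣQ = (9520·9.500 + 611.0·648.0) / 10130 = 486400/10130 = 48.01 µg/L.

48.0 µg/L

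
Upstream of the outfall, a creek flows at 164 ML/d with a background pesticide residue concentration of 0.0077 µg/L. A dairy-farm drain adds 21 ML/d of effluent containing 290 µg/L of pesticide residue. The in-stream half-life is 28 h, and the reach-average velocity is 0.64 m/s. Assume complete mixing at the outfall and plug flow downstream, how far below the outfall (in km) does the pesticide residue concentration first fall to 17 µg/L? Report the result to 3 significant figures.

Flow-weighted average: C = (164.0·0.007700 + 21.00·290.0) / 185.0 = 6091/185.0 = 32.93 µg/L.
Half-life 28 h → k = ln 2 / 28 = 0.02476 h⁻¹ = 0.5941 d⁻¹.
Set 32.93·exp(−k·t) = 17 → t = ln(32.93/17)/k = 96130 s = 26.70 h.
Distance = v·t = 0.64·96130 = 61520 m = 61.52 km.

61.5 km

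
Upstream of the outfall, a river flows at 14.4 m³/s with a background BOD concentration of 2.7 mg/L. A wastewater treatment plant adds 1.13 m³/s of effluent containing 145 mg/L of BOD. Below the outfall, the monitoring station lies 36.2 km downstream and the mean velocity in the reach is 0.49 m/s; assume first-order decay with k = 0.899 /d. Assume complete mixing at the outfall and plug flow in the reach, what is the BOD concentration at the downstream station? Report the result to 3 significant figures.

Conservation of mass: C = (14.40·2.700 + 1.130·145.0) / 15.53 = 202.7/15.53 = 13.05 mg/L.
Travel time t = 36.2·1000 / 0.49 = 73880 s = 20.52 h.
Decay over the reach: 13.05·exp(−kt) = 13.05·0.4636 = 6.052 mg/L.

6.05 mg/L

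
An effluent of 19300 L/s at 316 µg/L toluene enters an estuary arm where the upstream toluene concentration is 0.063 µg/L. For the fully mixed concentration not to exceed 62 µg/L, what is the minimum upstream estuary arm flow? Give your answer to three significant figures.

79100 L/s

Set C_mix = 62: (Q·0.06300 + 19300·316.0) / (Q + 19300) = 62
→ Q = 19300·(316.0 − 62)/(62 − 0.06300) = 79150 L/s.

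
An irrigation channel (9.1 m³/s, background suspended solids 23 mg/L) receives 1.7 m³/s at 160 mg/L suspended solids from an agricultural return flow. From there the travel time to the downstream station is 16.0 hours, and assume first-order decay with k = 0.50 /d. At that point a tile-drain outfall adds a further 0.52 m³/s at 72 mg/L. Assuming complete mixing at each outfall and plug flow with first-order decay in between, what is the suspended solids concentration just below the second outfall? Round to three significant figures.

33.8 mg/L

Mixed concentration C = ΣQC/ΣQ = (9.100·23.00 + 1.700·160.0) / 10.80 = 481.3/10.80 = 44.56 mg/L; combined flow 10.80 m³/s.
Applying C = C₀e^(−kt): 44.56 × 0.7165 = 31.93 mg/L.
Second outfall: C = (10.80·31.93 + 0.5200·72.00)/11.32 = 33.77 mg/L.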